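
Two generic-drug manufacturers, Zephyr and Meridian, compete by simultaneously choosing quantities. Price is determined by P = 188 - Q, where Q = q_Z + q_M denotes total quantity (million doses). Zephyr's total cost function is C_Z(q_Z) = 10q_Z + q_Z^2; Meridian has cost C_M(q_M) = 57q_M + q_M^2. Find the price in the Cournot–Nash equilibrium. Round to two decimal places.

Zephyr's profit: π_Z = (188 - Q)q_Z - (10q_Z + q_Z²). Setting ∂π_Z/∂q_Z = 0: 178 - 4q_Z - (q_M) = 0.
Meridian's first-order condition: 131 - 4q_M - (q_Z) = 0.
So q_Z = (178 - q_M)/4 and q_M = (131 - q_Z)/4.
Substituting one into the other gives q_Z = 581/15 and q_M = 346/15.
Total output Q = 309/5, so price P = 188 - 309/5 = 631/5.

126.20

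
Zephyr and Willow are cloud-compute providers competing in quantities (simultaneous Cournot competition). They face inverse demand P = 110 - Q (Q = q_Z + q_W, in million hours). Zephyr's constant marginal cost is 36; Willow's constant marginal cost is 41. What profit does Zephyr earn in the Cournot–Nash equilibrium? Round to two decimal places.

Zephyr's profit: π_Z = (110 - Q)q_Z - (36q_Z). Setting ∂π_Z/∂q_Z = 0: 74 - 2q_Z - (q_W) = 0.
Willow's profit: π_W = (110 - Q)q_W - (41q_W). Setting ∂π_W/∂q_W = 0: 69 - 2q_W - (q_Z) = 0.
So q_Z = (74 - q_W)/2 and q_W = (69 - q_Z)/2.
Substituting one into the other gives q_Z = 79/3 and q_W = 64/3.
Price P = 110 - 143/3 = 187/3.
Zephyr's profit: (187/3 - 36)·(79/3) = 693.4444.

693.44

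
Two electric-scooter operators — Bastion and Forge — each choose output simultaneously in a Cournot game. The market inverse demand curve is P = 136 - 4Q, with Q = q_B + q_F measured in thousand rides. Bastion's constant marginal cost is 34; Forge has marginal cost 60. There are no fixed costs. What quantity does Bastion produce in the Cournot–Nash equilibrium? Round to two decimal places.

10.67

Bastion's profit: π_B = (136 - 4Q)q_B - (34q_B). Setting ∂π_B/∂q_B = 0: 102 - 8q_B - 4(q_F) = 0.
Forge's profit: π_F = (136 - 4Q)q_F - (60q_F). Setting ∂π_F/∂q_F = 0: 76 - 8q_F - 4(q_B) = 0.
Best responses: q_B = (102 - 4q_F)/8, q_F = (76 - 4q_B)/8.
Solving the pair: q_B = 32/3, q_F = 25/6.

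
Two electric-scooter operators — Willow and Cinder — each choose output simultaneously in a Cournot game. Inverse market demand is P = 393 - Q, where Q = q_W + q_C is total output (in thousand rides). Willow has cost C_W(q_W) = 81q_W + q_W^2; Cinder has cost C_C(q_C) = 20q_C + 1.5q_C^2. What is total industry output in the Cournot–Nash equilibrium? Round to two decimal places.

124.58

Willow's profit: π_W = (393 - Q)q_W - (81q_W + q_W²). Setting ∂π_W/∂q_W = 0: 312 - 4q_W - (q_C) = 0.
Cinder's first-order condition: 373 - 5q_C - (q_W) = 0.
Best responses: q_W = (312 - q_C)/4, q_C = (373 - q_W)/5.
Substituting one into the other gives q_W = 1187/19 and q_C = 1180/19.
Total output Q = 1187/19 + 1180/19 = 124.5789.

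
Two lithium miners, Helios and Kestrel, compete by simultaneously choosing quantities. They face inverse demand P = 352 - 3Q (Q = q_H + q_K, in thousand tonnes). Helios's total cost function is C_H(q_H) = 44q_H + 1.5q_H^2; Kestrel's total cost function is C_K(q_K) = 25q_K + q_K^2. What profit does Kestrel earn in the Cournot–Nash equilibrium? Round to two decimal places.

4108.20

Helios's profit: π_H = (352 - 3Q)q_H - (44q_H + (3/2)q_H²). Setting ∂π_H/∂q_H = 0: 308 - 9q_H - 3(q_K) = 0.
Kestrel's profit: π_K = (352 - 3Q)q_K - (25q_K + q_K²). Setting ∂π_K/∂q_K = 0: 327 - 8q_K - 3(q_H) = 0.
Rearranging gives the reaction functions q_H = (308 - 3q_K)/9 and q_K = (327 - 3q_H)/8.
Substituting one into the other gives q_H = 1483/63 and q_K = 673/21.
Price P = 352 - 3·55.5873 = 185.2381.
Kestrel's profit: 185.2381·(673/21) - 25·(673/21) - (673/21)² = 4108.1995.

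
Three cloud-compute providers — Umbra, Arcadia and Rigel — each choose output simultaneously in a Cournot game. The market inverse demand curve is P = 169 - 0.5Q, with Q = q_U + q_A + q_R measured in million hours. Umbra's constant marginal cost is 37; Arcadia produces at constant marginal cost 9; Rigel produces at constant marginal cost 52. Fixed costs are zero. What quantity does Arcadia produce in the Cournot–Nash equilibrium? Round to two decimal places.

115.50

Umbra's profit: π_U = (169 - 0.5Q)q_U - (37q_U). Setting ∂π_U/∂q_U = 0: 132 - q_U - (1/2)(q_A + q_R) = 0.
Arcadia's profit: π_A = (169 - 0.5Q)q_A - (9q_A). Setting ∂π_A/∂q_A = 0: 160 - q_A - (1/2)(q_U + q_R) = 0.
Rigel's profit: π_R = (169 - 0.5Q)q_R - (52q_R). Setting ∂π_R/∂q_R = 0: 117 - q_R - (1/2)(q_U + q_A) = 0.
Adding the 3 conditions: 409 − Q − Q = 0, i.e. Q = 409/2.
Back-substituting: q_U = (132 − 409/4)/(1/2) = 119/2, q_A = (160 − 409/4)/(1/2) = 231/2, q_R = (117 − 409/4)/(1/2) = 59/2.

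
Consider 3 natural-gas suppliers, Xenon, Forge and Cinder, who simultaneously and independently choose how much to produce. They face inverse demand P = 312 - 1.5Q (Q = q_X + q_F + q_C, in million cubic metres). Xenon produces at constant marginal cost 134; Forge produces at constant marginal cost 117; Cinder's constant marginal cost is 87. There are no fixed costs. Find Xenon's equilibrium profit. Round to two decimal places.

541.50

Xenon's profit: π_X = (312 - 1.5Q)q_X - (134q_X). Setting ∂π_X/∂q_X = 0: 178 - 3q_X - (3/2)(q_F + q_C) = 0.
Forge's profit: π_F = (312 - 1.5Q)q_F - (117q_F). Setting ∂π_F/∂q_F = 0: 195 - 3q_F - (3/2)(q_X + q_C) = 0.
Cinder's first-order condition: 225 - 3q_C - (3/2)(q_X + q_F) = 0.
Summing all 3 equations gives 598 − 6Q = 0, hence Q = 299/3.
Back-substituting: q_X = (178 − 299/2)/(3/2) = 19, q_F = (195 − 299/2)/(3/2) = 91/3, q_C = (225 − 299/2)/(3/2) = 151/3.
Price P = 312 - (3/2)·(299/3) = 325/2.
Xenon's profit: (325/2 - 134)·19 = 1083/2.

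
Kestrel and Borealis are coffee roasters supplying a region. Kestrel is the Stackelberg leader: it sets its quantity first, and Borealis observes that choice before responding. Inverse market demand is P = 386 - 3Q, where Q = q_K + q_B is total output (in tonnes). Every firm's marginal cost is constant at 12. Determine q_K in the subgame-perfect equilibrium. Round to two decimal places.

The follower Borealis best-responds to any q_K: π_B = (386 - 3Q)q_B - 12q_B.
Setting the follower's marginal profit to zero, 374 - 3q_K - 6q_B = 0, i.e. q_B = (374 - 3q_K)/6.
Kestrel substitutes q_B(q_K) into its own profit: π_K = q_K(386 - 3q_K - (374 - 3q_K)/2) - 12q_K = (199 - (3/2)q_K)q_K - 12q_K.
Leader FOC: 187 - 3q_K = 0, so q_K = 187/3.
Then q_B = (374 - 3·(187/3))/6 = 187/6.

62.33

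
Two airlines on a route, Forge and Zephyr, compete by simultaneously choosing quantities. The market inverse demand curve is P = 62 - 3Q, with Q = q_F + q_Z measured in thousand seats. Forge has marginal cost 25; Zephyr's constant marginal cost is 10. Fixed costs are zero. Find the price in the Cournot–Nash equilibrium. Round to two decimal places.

32.33

Forge's profit: π_F = (62 - 3Q)q_F - (25q_F). Setting ∂π_F/∂q_F = 0: 37 - 6q_F - 3(q_Z) = 0.
Zephyr's profit: π_Z = (62 - 3Q)q_Z - (10q_Z). Setting ∂π_Z/∂q_Z = 0: 52 - 6q_Z - 3(q_F) = 0.
Best responses: q_F = (37 - 3q_Z)/6, q_Z = (52 - 3q_F)/6.
Solving the pair: q_F = 22/9, q_Z = 67/9.
Total output Q = 89/9, so price P = 62 - 3·(89/9) = 97/3.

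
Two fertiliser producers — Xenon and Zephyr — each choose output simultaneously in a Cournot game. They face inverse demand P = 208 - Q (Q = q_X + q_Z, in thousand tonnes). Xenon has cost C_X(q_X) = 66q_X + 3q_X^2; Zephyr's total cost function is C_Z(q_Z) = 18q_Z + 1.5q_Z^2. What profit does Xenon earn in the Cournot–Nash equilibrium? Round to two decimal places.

Xenon's profit: π_X = (208 - Q)q_X - (66q_X + 3q_X²). Setting ∂π_X/∂q_X = 0: 142 - 8q_X - (q_Z) = 0.
Zephyr's profit: π_Z = (208 - Q)q_Z - (18q_Z + (3/2)q_Z²). Setting ∂π_Z/∂q_Z = 0: 190 - 5q_Z - (q_X) = 0.
So q_X = (142 - q_Z)/8 and q_Z = (190 - q_X)/5.
Substituting one into the other gives q_X = 40/3 and q_Z = 106/3.
Price P = 208 - 146/3 = 478/3.
Xenon's profit: (478/3)·(40/3) - 66·(40/3) - 3(40/3)² = 711.1111.

711.11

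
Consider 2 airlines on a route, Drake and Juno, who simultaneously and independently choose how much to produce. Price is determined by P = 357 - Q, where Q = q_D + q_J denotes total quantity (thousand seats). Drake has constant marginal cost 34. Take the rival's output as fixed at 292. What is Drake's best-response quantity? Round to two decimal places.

15.50

With the rival's output fixed at 292, Drake's profit is π_D = (357 - 292 - q_D)q_D - (34q_D) = (65 - q_D)q_D - (34q_D).
∂π_D/∂q_D = 31 - 2q_D = 0, so q_D = 31/2.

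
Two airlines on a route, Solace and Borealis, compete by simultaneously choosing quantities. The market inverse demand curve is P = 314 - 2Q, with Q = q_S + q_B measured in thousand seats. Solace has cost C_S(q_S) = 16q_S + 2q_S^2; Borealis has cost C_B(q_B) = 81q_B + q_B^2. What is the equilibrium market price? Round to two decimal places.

196.27

Solace's profit: π_S = (314 - 2Q)q_S - (16q_S + 2q_S²). Setting ∂π_S/∂q_S = 0: 298 - 8q_S - 2(q_B) = 0.
Borealis's profit: π_B = (314 - 2Q)q_B - (81q_B + q_B²). Setting ∂π_B/∂q_B = 0: 233 - 6q_B - 2(q_S) = 0.
Best responses: q_S = (298 - 2q_B)/8, q_B = (233 - 2q_S)/6.
Substituting one into the other gives q_S = 661/22 and q_B = 317/11.
Total output Q = 1295/22, so price P = 314 - 2·(1295/22) = 196.2727.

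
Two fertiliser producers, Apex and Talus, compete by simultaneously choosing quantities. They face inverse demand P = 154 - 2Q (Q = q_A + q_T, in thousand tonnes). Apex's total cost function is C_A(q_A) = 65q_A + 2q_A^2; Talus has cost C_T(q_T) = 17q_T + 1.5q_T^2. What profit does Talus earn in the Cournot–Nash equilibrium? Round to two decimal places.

Apex's profit: π_A = (154 - 2Q)q_A - (65q_A + 2q_A²). Setting ∂π_A/∂q_A = 0: 89 - 8q_A - 2(q_T) = 0.
Talus's first-order condition: 137 - 7q_T - 2(q_A) = 0.
Best responses: q_A = (89 - 2q_T)/8, q_T = (137 - 2q_A)/7.
Substituting one into the other gives q_A = 349/52 and q_T = 459/26.
Price P = 154 - 2·(1267/52) = 105.2692.
Talus's profit: 105.2692·(459/26) - 17·(459/26) - (3/2)(459/26)² = 1090.8040.

1090.80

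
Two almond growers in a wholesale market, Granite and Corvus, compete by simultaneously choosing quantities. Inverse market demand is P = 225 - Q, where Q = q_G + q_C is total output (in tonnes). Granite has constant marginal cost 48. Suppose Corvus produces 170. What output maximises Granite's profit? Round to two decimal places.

With the rival's output fixed at 170, Granite's profit is π_G = (225 - 170 - q_G)q_G - (48q_G) = (55 - q_G)q_G - (48q_G).
∂π_G/∂q_G = 7 - 2q_G = 0, so q_G = 7/2.

3.50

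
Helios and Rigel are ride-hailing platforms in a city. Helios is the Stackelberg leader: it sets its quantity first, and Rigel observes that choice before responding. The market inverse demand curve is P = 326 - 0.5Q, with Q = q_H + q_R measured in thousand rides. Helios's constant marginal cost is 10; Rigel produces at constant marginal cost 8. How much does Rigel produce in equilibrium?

161

The follower Rigel best-responds to any q_H: π_R = (326 - 0.5Q)q_R - 8q_R.
Setting the follower's marginal profit to zero, 318 - (1/2)q_H - q_R = 0, i.e. q_R = (318 - (1/2)q_H).
Helios substitutes q_R(q_H) into its own profit: π_H = q_H(326 - (1/2)q_H - (318 - (1/2)q_H)/2) - 10q_H = (167 - (1/4)q_H)q_H - 10q_H.
Maximising: ∂π_H/∂q_H = 157 - (1/2)q_H = 0, giving q_H = 314.
Then q_R = (318 - (1/2)·314) = 161.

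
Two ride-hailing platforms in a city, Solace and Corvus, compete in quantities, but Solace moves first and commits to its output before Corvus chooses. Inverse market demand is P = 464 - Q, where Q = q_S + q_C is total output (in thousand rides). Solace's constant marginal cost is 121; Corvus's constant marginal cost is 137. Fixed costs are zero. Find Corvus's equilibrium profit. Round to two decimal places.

Solve by backward induction. Given q_S, the follower Corvus maximises π_C = (464 - q_S - q_C)q_C - 137q_C.
∂π_C/∂q_C = 327 - q_S - 2q_C = 0 gives the reaction function q_C = (327 - q_S)/2.
Solace substitutes q_C(q_S) into its own profit: π_S = q_S(464 - q_S - (327 - q_S)/2) - 121q_S = (601/2 - (1/2)q_S)q_S - 121q_S.
Maximising: ∂π_S/∂q_S = 359/2 - q_S = 0, giving q_S = 359/2.
Then q_C = (327 - 359/2)/2 = 295/4.
Price P = 464 - 1013/4 = 843/4.
Corvus's profit: (843/4 - 137)·(295/4) = 5439.0625.

5439.06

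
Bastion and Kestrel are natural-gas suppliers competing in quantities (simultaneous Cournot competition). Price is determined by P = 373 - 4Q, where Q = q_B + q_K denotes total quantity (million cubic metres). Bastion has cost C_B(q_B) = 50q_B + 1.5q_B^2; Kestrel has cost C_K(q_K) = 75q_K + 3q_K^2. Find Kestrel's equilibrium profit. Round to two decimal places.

1449.77

Bastion's profit: π_B = (373 - 4Q)q_B - (50q_B + (3/2)q_B²). Setting ∂π_B/∂q_B = 0: 323 - 11q_B - 4(q_K) = 0.
Kestrel's first-order condition: 298 - 14q_K - 4(q_B) = 0.
Rearranging gives the reaction functions q_B = (323 - 4q_K)/11 and q_K = (298 - 4q_B)/14.
Substituting one into the other gives q_B = 555/23 and q_K = 331/23.
Price P = 373 - 4·(886/23) = 218.9130.
Kestrel's profit: 218.9130·(331/23) - 75·(331/23) - 3(331/23)² = 1449.7675.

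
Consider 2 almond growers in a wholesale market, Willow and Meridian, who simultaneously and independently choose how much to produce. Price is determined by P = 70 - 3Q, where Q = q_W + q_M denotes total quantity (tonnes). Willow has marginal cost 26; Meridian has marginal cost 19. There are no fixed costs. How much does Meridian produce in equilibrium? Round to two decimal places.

6.44

Willow's profit: π_W = (70 - 3Q)q_W - (26q_W). Setting ∂π_W/∂q_W = 0: 44 - 6q_W - 3(q_M) = 0.
Meridian's profit: π_M = (70 - 3Q)q_M - (19q_M). Setting ∂π_M/∂q_M = 0: 51 - 6q_M - 3(q_W) = 0.
So q_W = (44 - 3q_M)/6 and q_M = (51 - 3q_W)/6.
Substituting one into the other gives q_W = 37/9 and q_M = 58/9.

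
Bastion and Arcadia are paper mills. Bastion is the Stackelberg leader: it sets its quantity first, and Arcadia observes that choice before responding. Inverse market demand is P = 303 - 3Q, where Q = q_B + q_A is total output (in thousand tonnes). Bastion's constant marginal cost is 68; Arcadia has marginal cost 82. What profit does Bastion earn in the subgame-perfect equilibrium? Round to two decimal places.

2583.38

The follower Arcadia best-responds to any q_B: π_A = (303 - 3Q)q_A - 82q_A.
Setting the follower's marginal profit to zero, 221 - 3q_B - 6q_A = 0, i.e. q_A = (221 - 3q_B)/6.
The leader anticipates this reaction. Substituting into P = 303 - 3Q gives P = 385/2 - (3/2)q_B, so π_B = (385/2 - (3/2)q_B)q_B - 68q_B.
Maximising: ∂π_B/∂q_B = 249/2 - 3q_B = 0, giving q_B = 83/2.
Then q_A = (221 - 3·(83/2))/6 = 193/12.
Price P = 303 - 3·(691/12) = 521/4.
Bastion's profit: (521/4 - 68)·(83/2) = 2583.3750.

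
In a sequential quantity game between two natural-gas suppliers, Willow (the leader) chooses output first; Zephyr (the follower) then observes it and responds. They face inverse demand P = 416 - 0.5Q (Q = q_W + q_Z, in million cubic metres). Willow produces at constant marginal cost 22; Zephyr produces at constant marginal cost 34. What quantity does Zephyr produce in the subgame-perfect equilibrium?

Solve by backward induction. Given q_W, the follower Zephyr maximises π_Z = (416 - (1/2)q_W - (1/2)q_Z)q_Z - 34q_Z.
Follower FOC: 382 - (1/2)q_W - q_Z = 0, so q_Z(q_W) = (382 - (1/2)q_W).
The leader anticipates this reaction. Substituting into P = 416 - 0.5Q gives P = 225 - (1/4)q_W, so π_W = (225 - (1/4)q_W)q_W - 22q_W.
The leader's first-order condition 203 - (1/2)q_W = 0 yields q_W = 406.
Then q_Z = (382 - (1/2)·406) = 179.

179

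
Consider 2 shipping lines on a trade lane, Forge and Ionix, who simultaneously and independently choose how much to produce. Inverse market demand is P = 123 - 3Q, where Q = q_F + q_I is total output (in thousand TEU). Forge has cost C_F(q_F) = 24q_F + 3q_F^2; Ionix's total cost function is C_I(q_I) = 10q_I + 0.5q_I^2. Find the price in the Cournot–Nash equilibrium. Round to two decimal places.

Forge's profit: π_F = (123 - 3Q)q_F - (24q_F + 3q_F²). Setting ∂π_F/∂q_F = 0: 99 - 12q_F - 3(q_I) = 0.
Ionix's profit: π_I = (123 - 3Q)q_I - (10q_I + (1/2)q_I²). Setting ∂π_I/∂q_I = 0: 113 - 7q_I - 3(q_F) = 0.
Best responses: q_F = (99 - 3q_I)/12, q_I = (113 - 3q_F)/7.
Substituting one into the other gives q_F = 118/25 and q_I = 353/25.
Total output Q = 471/25, so price P = 123 - 3·(471/25) = 1662/25.

66.48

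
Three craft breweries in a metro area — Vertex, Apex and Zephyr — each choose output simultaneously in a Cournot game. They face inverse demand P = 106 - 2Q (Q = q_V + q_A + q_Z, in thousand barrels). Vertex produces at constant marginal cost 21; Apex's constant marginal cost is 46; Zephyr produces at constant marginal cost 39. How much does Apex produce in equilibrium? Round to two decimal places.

3.50

Vertex's profit: π_V = (106 - 2Q)q_V - (21q_V). Setting ∂π_V/∂q_V = 0: 85 - 4q_V - 2(q_A + q_Z) = 0.
Apex's first-order condition: 60 - 4q_A - 2(q_V + q_Z) = 0.
Zephyr's first-order condition: 67 - 4q_Z - 2(q_V + q_A) = 0.
Adding the 3 first-order conditions: 212 − 8Q = 0, so Q = 53/2.
Back-substituting: q_V = (85 − 53)/2 = 16, q_A = (60 − 53)/2 = 7/2, q_Z = (67 − 53)/2 = 7.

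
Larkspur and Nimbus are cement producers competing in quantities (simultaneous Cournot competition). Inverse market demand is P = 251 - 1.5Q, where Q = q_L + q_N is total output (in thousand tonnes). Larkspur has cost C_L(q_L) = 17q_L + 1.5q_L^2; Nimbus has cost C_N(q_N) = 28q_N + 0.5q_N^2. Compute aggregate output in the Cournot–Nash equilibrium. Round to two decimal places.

Larkspur's profit: π_L = (251 - 1.5Q)q_L - (17q_L + (3/2)q_L²). Setting ∂π_L/∂q_L = 0: 234 - 6q_L - (3/2)(q_N) = 0.
Nimbus's first-order condition: 223 - 4q_N - (3/2)(q_L) = 0.
Rearranging gives the reaction functions q_L = (234 - (3/2)q_N)/6 and q_N = (223 - (3/2)q_L)/4.
Substituting one into the other gives q_L = 802/29 and q_N = 1316/29.
Total output Q = 802/29 + 1316/29 = 73.0345.

73.03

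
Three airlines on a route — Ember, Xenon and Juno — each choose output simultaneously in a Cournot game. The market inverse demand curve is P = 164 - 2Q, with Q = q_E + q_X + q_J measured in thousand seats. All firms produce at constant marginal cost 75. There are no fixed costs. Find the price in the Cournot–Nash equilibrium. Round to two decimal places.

Each firm earns π_i = (164 - 2Q)q_i - 75q_i.
First-order condition (treating rivals' output as given): 89 - 4q_i - 2·Σ_{j≠i} q_j = 0.
With identical firms every q_j equals q_i, so Σ_{j≠i} q_j = 2q_i and 89 = 8q_i, giving q_i = 89/8.
Total output Q = 267/8, so price P = 164 - 2·(267/8) = 389/4.

97.25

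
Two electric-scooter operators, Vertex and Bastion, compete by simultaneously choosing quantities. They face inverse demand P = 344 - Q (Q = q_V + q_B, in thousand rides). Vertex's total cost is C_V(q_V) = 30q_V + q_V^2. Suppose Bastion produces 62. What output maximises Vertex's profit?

With the rival's output fixed at 62, Vertex's profit is π_V = (344 - 62 - q_V)q_V - (30q_V + q_V²) = (282 - q_V)q_V - (30q_V + q_V²).
∂π_V/∂q_V = 252 - 4q_V = 0, so q_V = 63.

63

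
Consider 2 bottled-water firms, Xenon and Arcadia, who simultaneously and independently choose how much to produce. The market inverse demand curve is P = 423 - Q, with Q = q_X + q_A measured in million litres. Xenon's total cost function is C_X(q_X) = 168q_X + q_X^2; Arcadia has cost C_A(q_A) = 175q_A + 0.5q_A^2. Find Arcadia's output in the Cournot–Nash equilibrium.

67

Xenon's profit: π_X = (423 - Q)q_X - (168q_X + q_X²). Setting ∂π_X/∂q_X = 0: 255 - 4q_X - (q_A) = 0.
Arcadia's first-order condition: 248 - 3q_A - (q_X) = 0.
Best responses: q_X = (255 - q_A)/4, q_A = (248 - q_X)/3.
Substituting one into the other gives q_X = 47 and q_A = 67.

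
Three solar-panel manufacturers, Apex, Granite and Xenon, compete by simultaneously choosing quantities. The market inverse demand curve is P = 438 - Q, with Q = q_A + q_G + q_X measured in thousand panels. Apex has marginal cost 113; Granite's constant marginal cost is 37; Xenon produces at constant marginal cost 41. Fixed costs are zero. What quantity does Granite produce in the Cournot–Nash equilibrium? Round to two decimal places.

Apex's profit: π_A = (438 - Q)q_A - (113q_A). Setting ∂π_A/∂q_A = 0: 325 - 2q_A - (q_G + q_X) = 0.
Granite's profit: π_G = (438 - Q)q_G - (37q_G). Setting ∂π_G/∂q_G = 0: 401 - 2q_G - (q_A + q_X) = 0.
Xenon's profit: π_X = (438 - Q)q_X - (41q_X). Setting ∂π_X/∂q_X = 0: 397 - 2q_X - (q_A + q_G) = 0.
Adding the 3 conditions: 1123 − 2Q − 2Q = 0, i.e. Q = 1123/4.
Back-substituting: q_A = (325 − 1123/4) = 177/4, q_G = (401 − 1123/4) = 481/4, q_X = (397 − 1123/4) = 465/4.

120.25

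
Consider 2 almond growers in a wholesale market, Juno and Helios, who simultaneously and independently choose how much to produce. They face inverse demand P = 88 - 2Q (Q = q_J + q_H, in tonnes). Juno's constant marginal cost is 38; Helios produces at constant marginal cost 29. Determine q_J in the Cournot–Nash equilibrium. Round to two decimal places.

Juno's profit: π_J = (88 - 2Q)q_J - (38q_J). Setting ∂π_J/∂q_J = 0: 50 - 4q_J - 2(q_H) = 0.
Helios's profit: π_H = (88 - 2Q)q_H - (29q_H). Setting ∂π_H/∂q_H = 0: 59 - 4q_H - 2(q_J) = 0.
So q_J = (50 - 2q_H)/4 and q_H = (59 - 2q_J)/4.
Solving the pair: q_J = 41/6, q_H = 34/3.

6.83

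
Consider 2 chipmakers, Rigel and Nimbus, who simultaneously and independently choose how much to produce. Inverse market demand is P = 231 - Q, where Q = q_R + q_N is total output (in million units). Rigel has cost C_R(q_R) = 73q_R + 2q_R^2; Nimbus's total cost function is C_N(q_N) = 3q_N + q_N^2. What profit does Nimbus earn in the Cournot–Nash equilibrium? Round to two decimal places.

Rigel's profit: π_R = (231 - Q)q_R - (73q_R + 2q_R²). Setting ∂π_R/∂q_R = 0: 158 - 6q_R - (q_N) = 0.
Nimbus's first-order condition: 228 - 4q_N - (q_R) = 0.
So q_R = (158 - q_N)/6 and q_N = (228 - q_R)/4.
Solving the pair: q_R = 404/23, q_N = 1210/23.
Price P = 231 - 1614/23 = 160.8261.
Nimbus's profit: 160.8261·(1210/23) - 3·(1210/23) - (1210/23)² = 5535.3497.

5535.35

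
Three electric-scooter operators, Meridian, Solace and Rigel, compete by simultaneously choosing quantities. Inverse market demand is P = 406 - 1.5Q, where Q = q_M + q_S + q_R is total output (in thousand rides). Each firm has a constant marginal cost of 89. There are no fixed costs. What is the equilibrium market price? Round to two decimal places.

Each firm earns π_i = (406 - 1.5Q)q_i - 89q_i.
Setting ∂π_i/∂q_i = 0 with rivals' quantities fixed: 317 - 3q_i - (3/2)·Σ_{j≠i} q_j = 0.
By symmetry each firm produces the same amount; substituting Σ_{j≠i} q_j = 2q_i yields q_i = 317/6.
Total output Q = 317/2, so price P = 406 - (3/2)·(317/2) = 673/4.

168.25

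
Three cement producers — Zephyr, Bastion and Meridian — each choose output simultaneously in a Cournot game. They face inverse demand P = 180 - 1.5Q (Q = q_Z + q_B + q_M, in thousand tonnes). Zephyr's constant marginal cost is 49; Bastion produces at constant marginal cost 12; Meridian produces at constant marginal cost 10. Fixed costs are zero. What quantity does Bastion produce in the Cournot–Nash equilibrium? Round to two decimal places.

33.83

Zephyr's profit: π_Z = (180 - 1.5Q)q_Z - (49q_Z). Setting ∂π_Z/∂q_Z = 0: 131 - 3q_Z - (3/2)(q_B + q_M) = 0.
Bastion's first-order condition: 168 - 3q_B - (3/2)(q_Z + q_M) = 0.
Meridian's first-order condition: 170 - 3q_M - (3/2)(q_Z + q_B) = 0.
Adding the 3 conditions: 469 − 3Q − 3Q = 0, i.e. Q = 469/6.
Back-substituting: q_Z = (131 − 469/4)/(3/2) = 55/6, q_B = (168 − 469/4)/(3/2) = 203/6, q_M = (170 − 469/4)/(3/2) = 211/6.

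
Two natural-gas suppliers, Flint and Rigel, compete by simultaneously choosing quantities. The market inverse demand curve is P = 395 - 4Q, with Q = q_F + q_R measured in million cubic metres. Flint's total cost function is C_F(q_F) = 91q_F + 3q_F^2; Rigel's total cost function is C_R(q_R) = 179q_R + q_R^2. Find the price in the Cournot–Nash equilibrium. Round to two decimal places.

266.48

Flint's profit: π_F = (395 - 4Q)q_F - (91q_F + 3q_F²). Setting ∂π_F/∂q_F = 0: 304 - 14q_F - 4(q_R) = 0.
Rigel's first-order condition: 216 - 10q_R - 4(q_F) = 0.
Best responses: q_F = (304 - 4q_R)/14, q_R = (216 - 4q_F)/10.
Solving the pair: q_F = 544/31, q_R = 452/31.
Total output Q = 996/31, so price P = 395 - 4·(996/31) = 266.4839.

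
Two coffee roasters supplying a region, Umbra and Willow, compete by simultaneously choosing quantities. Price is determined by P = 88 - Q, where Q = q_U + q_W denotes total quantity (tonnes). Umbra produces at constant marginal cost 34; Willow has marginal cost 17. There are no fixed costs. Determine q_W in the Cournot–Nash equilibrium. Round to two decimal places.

29.33

Umbra's profit: π_U = (88 - Q)q_U - (34q_U). Setting ∂π_U/∂q_U = 0: 54 - 2q_U - (q_W) = 0.
Willow's first-order condition: 71 - 2q_W - (q_U) = 0.
Best responses: q_U = (54 - q_W)/2, q_W = (71 - q_U)/2.
Substituting one into the other gives q_U = 37/3 and q_W = 88/3.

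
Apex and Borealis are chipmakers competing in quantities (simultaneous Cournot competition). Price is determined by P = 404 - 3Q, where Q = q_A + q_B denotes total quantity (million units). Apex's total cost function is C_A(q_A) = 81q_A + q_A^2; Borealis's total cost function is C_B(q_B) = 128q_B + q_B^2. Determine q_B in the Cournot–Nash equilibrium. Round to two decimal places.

Apex's profit: π_A = (404 - 3Q)q_A - (81q_A + q_A²). Setting ∂π_A/∂q_A = 0: 323 - 8q_A - 3(q_B) = 0.
Borealis's first-order condition: 276 - 8q_B - 3(q_A) = 0.
Rearranging gives the reaction functions q_A = (323 - 3q_B)/8 and q_B = (276 - 3q_A)/8.
Solving the pair: q_A = 1756/55, q_B = 1239/55.

22.53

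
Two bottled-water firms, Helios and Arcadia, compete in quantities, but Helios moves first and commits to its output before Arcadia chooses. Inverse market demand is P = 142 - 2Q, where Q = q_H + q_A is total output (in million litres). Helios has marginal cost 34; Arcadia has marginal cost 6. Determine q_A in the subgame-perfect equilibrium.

24

The follower Arcadia best-responds to any q_H: π_A = (142 - 2Q)q_A - 6q_A.
Follower FOC: 136 - 2q_H - 4q_A = 0, so q_A(q_H) = (136 - 2q_H)/4.
Helios substitutes q_A(q_H) into its own profit: π_H = q_H(142 - 2q_H - (136 - 2q_H)/2) - 34q_H = (74 - q_H)q_H - 34q_H.
The leader's first-order condition 40 - 2q_H = 0 yields q_H = 20.
Then q_A = (136 - 2·20)/4 = 24.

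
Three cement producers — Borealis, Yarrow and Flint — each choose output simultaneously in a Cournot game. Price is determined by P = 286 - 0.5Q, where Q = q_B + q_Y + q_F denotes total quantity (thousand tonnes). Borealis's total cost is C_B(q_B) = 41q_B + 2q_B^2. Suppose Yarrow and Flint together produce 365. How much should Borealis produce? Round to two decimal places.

12.50

With rivals' combined output fixed at 365, Borealis's profit is π_B = (286 - (1/2)·365 - (1/2)q_B)q_B - (41q_B + 2q_B²) = (207/2 - (1/2)q_B)q_B - (41q_B + 2q_B²).
∂π_B/∂q_B = 125/2 - 5q_B = 0, so q_B = 25/2.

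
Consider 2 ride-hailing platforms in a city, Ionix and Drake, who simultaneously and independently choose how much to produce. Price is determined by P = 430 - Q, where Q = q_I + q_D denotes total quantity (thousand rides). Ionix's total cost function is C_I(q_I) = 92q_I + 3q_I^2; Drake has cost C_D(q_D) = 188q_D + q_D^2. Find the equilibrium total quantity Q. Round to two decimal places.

87.35

Ionix's profit: π_I = (430 - Q)q_I - (92q_I + 3q_I²). Setting ∂π_I/∂q_I = 0: 338 - 8q_I - (q_D) = 0.
Drake's first-order condition: 242 - 4q_D - (q_I) = 0.
Best responses: q_I = (338 - q_D)/8, q_D = (242 - q_I)/4.
Solving the pair: q_I = 1110/31, q_D = 1598/31.
Total output Q = 1110/31 + 1598/31 = 87.3548.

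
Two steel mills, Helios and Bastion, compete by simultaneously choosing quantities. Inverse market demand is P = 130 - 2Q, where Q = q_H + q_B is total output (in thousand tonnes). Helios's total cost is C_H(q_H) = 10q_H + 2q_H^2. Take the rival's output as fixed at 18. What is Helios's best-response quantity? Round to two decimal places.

With the rival's output fixed at 18, Helios's profit is π_H = (130 - 2·18 - 2q_H)q_H - (10q_H + 2q_H²) = (94 - 2q_H)q_H - (10q_H + 2q_H²).
∂π_H/∂q_H = 84 - 8q_H = 0, so q_H = 21/2.

10.50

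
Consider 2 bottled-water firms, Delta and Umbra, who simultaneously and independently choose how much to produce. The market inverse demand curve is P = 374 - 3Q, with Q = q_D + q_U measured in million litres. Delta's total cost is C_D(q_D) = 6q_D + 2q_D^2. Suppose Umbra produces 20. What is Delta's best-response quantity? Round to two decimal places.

With the rival's output fixed at 20, Delta's profit is π_D = (374 - 3·20 - 3q_D)q_D - (6q_D + 2q_D²) = (314 - 3q_D)q_D - (6q_D + 2q_D²).
∂π_D/∂q_D = 308 - 10q_D = 0, so q_D = 154/5.

30.80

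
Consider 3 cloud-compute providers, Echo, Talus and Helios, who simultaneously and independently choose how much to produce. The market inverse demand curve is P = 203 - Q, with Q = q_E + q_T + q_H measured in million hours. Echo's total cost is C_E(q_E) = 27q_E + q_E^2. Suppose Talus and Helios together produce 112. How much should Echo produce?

With rivals' combined output fixed at 112, Echo's profit is π_E = (203 - 112 - q_E)q_E - (27q_E + q_E²) = (91 - q_E)q_E - (27q_E + q_E²).
∂π_E/∂q_E = 64 - 4q_E = 0, so q_E = 16.

16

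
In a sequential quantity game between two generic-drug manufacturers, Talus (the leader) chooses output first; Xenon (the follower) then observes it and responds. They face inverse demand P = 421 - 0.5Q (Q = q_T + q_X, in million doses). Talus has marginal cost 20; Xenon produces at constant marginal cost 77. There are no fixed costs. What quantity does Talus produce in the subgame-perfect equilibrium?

The follower Xenon best-responds to any q_T: π_X = (421 - 0.5Q)q_X - 77q_X.
Follower FOC: 344 - (1/2)q_T - q_X = 0, so q_X(q_T) = (344 - (1/2)q_T).
The leader anticipates this reaction. Substituting into P = 421 - 0.5Q gives P = 249 - (1/4)q_T, so π_T = (249 - (1/4)q_T)q_T - 20q_T.
Maximising: ∂π_T/∂q_T = 229 - (1/2)q_T = 0, giving q_T = 458.
Then q_X = (344 - (1/2)·458) = 115.

458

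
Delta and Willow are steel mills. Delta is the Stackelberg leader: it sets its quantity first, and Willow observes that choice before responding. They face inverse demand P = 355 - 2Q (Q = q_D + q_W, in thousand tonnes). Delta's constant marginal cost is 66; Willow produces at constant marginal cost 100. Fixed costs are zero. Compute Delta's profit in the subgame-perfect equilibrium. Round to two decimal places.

6520.56

Solve by backward induction. Given q_D, the follower Willow maximises π_W = (355 - 2q_D - 2q_W)q_W - 100q_W.
Follower FOC: 255 - 2q_D - 4q_W = 0, so q_W(q_D) = (255 - 2q_D)/4.
Delta substitutes q_W(q_D) into its own profit: π_D = q_D(355 - 2q_D - (255 - 2q_D)/2) - 66q_D = (455/2 - q_D)q_D - 66q_D.
The leader's first-order condition 323/2 - 2q_D = 0 yields q_D = 323/4.
Then q_W = (255 - 2·(323/4))/4 = 187/8.
Price P = 355 - 2·(833/8) = 587/4.
Delta's profit: (587/4 - 66)·(323/4) = 6520.5625.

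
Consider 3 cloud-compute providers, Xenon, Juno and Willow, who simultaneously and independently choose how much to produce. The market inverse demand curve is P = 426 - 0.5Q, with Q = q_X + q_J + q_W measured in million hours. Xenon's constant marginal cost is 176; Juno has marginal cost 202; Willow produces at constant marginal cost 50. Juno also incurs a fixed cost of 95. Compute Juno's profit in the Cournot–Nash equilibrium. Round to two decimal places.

Xenon's profit: π_X = (426 - 0.5Q)q_X - (176q_X). Setting ∂π_X/∂q_X = 0: 250 - q_X - (1/2)(q_J + q_W) = 0.
Juno's first-order condition: 224 - q_J - (1/2)(q_X + q_W) = 0.
Willow's profit: π_W = (426 - 0.5Q)q_W - (50q_W). Setting ∂π_W/∂q_W = 0: 376 - q_W - (1/2)(q_X + q_J) = 0.
Summing all 3 equations gives 850 − 2Q = 0, hence Q = 425.
Back-substituting: q_X = (250 − 425/2)/(1/2) = 75, q_J = (224 − 425/2)/(1/2) = 23, q_W = (376 − 425/2)/(1/2) = 327.
Price P = 426 - (1/2)·425 = 427/2.
Juno's profit: (427/2 - 202)·23 - 95 = 339/2.

169.50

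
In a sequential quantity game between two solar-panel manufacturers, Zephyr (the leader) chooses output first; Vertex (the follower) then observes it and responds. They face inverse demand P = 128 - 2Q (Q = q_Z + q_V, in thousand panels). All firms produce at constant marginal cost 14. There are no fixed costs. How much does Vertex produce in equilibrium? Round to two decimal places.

14.25

Solve by backward induction. Given q_Z, the follower Vertex maximises π_V = (128 - 2q_Z - 2q_V)q_V - 14q_V.
Setting the follower's marginal profit to zero, 114 - 2q_Z - 4q_V = 0, i.e. q_V = (114 - 2q_Z)/4.
The leader anticipates this reaction. Substituting into P = 128 - 2Q gives P = 71 - q_Z, so π_Z = (71 - q_Z)q_Z - 14q_Z.
Leader FOC: 57 - 2q_Z = 0, so q_Z = 57/2.
Then q_V = (114 - 2·(57/2))/4 = 57/4.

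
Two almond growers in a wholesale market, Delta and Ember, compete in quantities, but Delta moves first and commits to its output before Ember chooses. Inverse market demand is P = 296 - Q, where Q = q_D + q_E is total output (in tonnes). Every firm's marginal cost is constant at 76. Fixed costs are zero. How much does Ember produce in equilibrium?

Solve by backward induction. Given q_D, the follower Ember maximises π_E = (296 - q_D - q_E)q_E - 76q_E.
∂π_E/∂q_E = 220 - q_D - 2q_E = 0 gives the reaction function q_E = (220 - q_D)/2.
The leader anticipates this reaction. Substituting into P = 296 - Q gives P = 186 - (1/2)q_D, so π_D = (186 - (1/2)q_D)q_D - 76q_D.
The leader's first-order condition 110 - q_D = 0 yields q_D = 110.
Then q_E = (220 - 110)/2 = 55.

55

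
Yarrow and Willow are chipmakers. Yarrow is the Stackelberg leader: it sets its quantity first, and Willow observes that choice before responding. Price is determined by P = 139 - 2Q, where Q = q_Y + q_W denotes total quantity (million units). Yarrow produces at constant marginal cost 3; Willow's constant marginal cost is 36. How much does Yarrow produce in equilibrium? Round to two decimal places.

42.25

The follower Willow best-responds to any q_Y: π_W = (139 - 2Q)q_W - 36q_W.
Setting the follower's marginal profit to zero, 103 - 2q_Y - 4q_W = 0, i.e. q_W = (103 - 2q_Y)/4.
The leader anticipates this reaction. Substituting into P = 139 - 2Q gives P = 175/2 - q_Y, so π_Y = (175/2 - q_Y)q_Y - 3q_Y.
Maximising: ∂π_Y/∂q_Y = 169/2 - 2q_Y = 0, giving q_Y = 169/4.
Then q_W = (103 - 2·(169/4))/4 = 37/8.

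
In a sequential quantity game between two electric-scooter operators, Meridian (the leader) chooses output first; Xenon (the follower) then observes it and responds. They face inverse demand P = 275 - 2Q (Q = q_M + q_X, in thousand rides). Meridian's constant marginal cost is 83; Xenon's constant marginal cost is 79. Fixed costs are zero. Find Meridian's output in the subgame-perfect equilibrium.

The follower Xenon best-responds to any q_M: π_X = (275 - 2Q)q_X - 79q_X.
∂π_X/∂q_X = 196 - 2q_M - 4q_X = 0 gives the reaction function q_X = (196 - 2q_M)/4.
The leader anticipates this reaction. Substituting into P = 275 - 2Q gives P = 177 - q_M, so π_M = (177 - q_M)q_M - 83q_M.
Leader FOC: 94 - 2q_M = 0, so q_M = 47.
Then q_X = (196 - 2·47)/4 = 51/2.

47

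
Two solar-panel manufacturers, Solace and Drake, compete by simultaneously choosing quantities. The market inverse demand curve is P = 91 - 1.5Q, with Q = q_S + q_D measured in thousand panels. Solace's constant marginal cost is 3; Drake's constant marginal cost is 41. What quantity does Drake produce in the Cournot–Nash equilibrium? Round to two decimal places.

2.67

Solace's profit: π_S = (91 - 1.5Q)q_S - (3q_S). Setting ∂π_S/∂q_S = 0: 88 - 3q_S - (3/2)(q_D) = 0.
Drake's profit: π_D = (91 - 1.5Q)q_D - (41q_D). Setting ∂π_D/∂q_D = 0: 50 - 3q_D - (3/2)(q_S) = 0.
Best responses: q_S = (88 - (3/2)q_D)/3, q_D = (50 - (3/2)q_S)/3.
Solving the pair: q_S = 28, q_D = 8/3.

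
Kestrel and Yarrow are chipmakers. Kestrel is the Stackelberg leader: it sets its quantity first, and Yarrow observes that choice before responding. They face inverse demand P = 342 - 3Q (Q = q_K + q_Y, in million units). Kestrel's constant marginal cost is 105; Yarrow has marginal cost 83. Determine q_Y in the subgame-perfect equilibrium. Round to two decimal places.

The follower Yarrow best-responds to any q_K: π_Y = (342 - 3Q)q_Y - 83q_Y.
∂π_Y/∂q_Y = 259 - 3q_K - 6q_Y = 0 gives the reaction function q_Y = (259 - 3q_K)/6.
Kestrel substitutes q_Y(q_K) into its own profit: π_K = q_K(342 - 3q_K - (259 - 3q_K)/2) - 105q_K = (425/2 - (3/2)q_K)q_K - 105q_K.
Leader FOC: 215/2 - 3q_K = 0, so q_K = 215/6.
Then q_Y = (259 - 3·(215/6))/6 = 101/4.

25.25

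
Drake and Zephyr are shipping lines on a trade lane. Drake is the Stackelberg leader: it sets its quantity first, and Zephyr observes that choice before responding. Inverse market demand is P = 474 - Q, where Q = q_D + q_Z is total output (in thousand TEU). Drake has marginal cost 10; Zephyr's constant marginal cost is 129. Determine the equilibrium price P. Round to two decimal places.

The follower Zephyr best-responds to any q_D: π_Z = (474 - Q)q_Z - 129q_Z.
Follower FOC: 345 - q_D - 2q_Z = 0, so q_Z(q_D) = (345 - q_D)/2.
Drake substitutes q_Z(q_D) into its own profit: π_D = q_D(474 - q_D - (345 - q_D)/2) - 10q_D = (603/2 - (1/2)q_D)q_D - 10q_D.
Leader FOC: 583/2 - q_D = 0, so q_D = 583/2.
Then q_Z = (345 - 583/2)/2 = 107/4.
Total output Q = 1273/4, so price P = 474 - 1273/4 = 623/4.

155.75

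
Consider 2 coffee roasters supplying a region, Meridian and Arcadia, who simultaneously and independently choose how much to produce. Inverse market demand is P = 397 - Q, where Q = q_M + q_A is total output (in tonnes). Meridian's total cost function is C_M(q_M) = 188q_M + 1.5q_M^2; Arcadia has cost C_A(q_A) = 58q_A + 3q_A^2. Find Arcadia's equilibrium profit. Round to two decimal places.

5807.22

Meridian's profit: π_M = (397 - Q)q_M - (188q_M + (3/2)q_M²). Setting ∂π_M/∂q_M = 0: 209 - 5q_M - (q_A) = 0.
Arcadia's first-order condition: 339 - 8q_A - (q_M) = 0.
So q_M = (209 - q_A)/5 and q_A = (339 - q_M)/8.
Substituting one into the other gives q_M = 1333/39 and q_A = 1486/39.
Price P = 397 - 72.2821 = 324.7179.
Arcadia's profit: 324.7179·(1486/39) - 58·(1486/39) - 3(1486/39)² = 5807.2216.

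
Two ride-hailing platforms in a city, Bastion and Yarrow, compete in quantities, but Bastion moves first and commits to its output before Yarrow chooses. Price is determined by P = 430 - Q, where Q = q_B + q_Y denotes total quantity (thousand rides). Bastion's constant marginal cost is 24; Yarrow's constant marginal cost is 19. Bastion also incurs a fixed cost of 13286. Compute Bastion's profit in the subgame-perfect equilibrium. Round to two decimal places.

Solve by backward induction. Given q_B, the follower Yarrow maximises π_Y = (430 - q_B - q_Y)q_Y - 19q_Y.
Setting the follower's marginal profit to zero, 411 - q_B - 2q_Y = 0, i.e. q_Y = (411 - q_B)/2.
Bastion substitutes q_Y(q_B) into its own profit: π_B = q_B(430 - q_B - (411 - q_B)/2) - 24q_B = (449/2 - (1/2)q_B)q_B - 24q_B.
The leader's first-order condition 401/2 - q_B = 0 yields q_B = 401/2.
Then q_Y = (411 - 401/2)/2 = 421/4.
Price P = 430 - 1223/4 = 497/4.
Bastion's profit: (497/4 - 24)·(401/2) - 13286 = 6814.1250.

6814.13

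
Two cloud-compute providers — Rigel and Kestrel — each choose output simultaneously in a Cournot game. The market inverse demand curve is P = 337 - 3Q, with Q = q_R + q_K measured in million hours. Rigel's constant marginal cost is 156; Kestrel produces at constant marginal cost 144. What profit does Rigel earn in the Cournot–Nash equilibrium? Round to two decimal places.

Rigel's profit: π_R = (337 - 3Q)q_R - (156q_R). Setting ∂π_R/∂q_R = 0: 181 - 6q_R - 3(q_K) = 0.
Kestrel's first-order condition: 193 - 6q_K - 3(q_R) = 0.
Rearranging gives the reaction functions q_R = (181 - 3q_K)/6 and q_K = (193 - 3q_R)/6.
Substituting one into the other gives q_R = 169/9 and q_K = 205/9.
Price P = 337 - 3·(374/9) = 637/3.
Rigel's profit: (637/3 - 156)·(169/9) = 1057.8148.

1057.81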